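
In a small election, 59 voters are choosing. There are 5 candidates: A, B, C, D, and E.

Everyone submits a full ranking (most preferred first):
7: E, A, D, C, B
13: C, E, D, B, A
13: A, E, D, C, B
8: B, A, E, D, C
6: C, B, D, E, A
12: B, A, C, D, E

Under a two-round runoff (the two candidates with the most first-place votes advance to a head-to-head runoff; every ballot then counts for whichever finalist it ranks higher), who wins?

C

Round 1 first-place votes: A 13, B 20, C 19, D 0, E 7. B and C advance.
Runoff: B is ranked above C on 20 ballots, C above B on 39.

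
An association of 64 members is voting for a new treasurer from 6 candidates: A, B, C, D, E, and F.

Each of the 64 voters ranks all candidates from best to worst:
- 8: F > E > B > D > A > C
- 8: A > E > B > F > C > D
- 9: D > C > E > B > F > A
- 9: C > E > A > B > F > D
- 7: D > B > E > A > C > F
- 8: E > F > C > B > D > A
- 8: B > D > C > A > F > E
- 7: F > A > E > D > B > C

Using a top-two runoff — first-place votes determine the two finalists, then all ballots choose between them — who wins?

Round 1 first-place votes: A 8, B 8, C 9, D 16, E 8, F 15. D and F advance.
Runoff: D is ranked above F on 24 ballots, F above D on 40.

F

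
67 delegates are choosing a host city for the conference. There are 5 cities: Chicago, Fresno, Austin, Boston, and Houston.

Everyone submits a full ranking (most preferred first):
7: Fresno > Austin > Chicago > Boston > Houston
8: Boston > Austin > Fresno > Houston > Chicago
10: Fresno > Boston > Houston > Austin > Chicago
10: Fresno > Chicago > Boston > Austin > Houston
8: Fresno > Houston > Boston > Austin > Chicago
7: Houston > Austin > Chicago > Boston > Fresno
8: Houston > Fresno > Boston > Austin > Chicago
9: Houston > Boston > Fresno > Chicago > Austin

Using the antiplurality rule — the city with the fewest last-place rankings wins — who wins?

Last-place votes: Chicago 34, Fresno 7, Austin 9, Boston 0, Houston 17.

Boston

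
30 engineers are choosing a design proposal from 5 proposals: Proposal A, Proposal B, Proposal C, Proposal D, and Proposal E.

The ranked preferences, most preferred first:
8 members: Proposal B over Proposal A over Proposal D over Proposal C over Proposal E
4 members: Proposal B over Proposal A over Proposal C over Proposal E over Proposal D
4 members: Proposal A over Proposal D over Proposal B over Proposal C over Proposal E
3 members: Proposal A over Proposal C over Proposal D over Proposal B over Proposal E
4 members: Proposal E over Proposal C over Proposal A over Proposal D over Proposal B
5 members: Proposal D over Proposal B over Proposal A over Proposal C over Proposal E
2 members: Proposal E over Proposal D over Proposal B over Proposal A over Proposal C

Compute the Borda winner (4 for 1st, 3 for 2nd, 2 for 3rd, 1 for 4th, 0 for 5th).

Proposal A

Proposal A: 8×3 + 4×3 + 4×4 + 3×4 + 4×2 + 5×2 + 2×1 = 84
Proposal B: 8×4 + 4×4 + 4×2 + 3×1 + 4×0 + 5×3 + 2×2 = 78
Proposal C: 8×1 + 4×2 + 4×1 + 3×3 + 4×3 + 5×1 + 2×0 = 46
Proposal D: 8×2 + 4×0 + 4×3 + 3×2 + 4×1 + 5×4 + 2×3 = 64
Proposal E: 8×0 + 4×1 + 4×0 + 3×0 + 4×4 + 5×0 + 2×4 = 28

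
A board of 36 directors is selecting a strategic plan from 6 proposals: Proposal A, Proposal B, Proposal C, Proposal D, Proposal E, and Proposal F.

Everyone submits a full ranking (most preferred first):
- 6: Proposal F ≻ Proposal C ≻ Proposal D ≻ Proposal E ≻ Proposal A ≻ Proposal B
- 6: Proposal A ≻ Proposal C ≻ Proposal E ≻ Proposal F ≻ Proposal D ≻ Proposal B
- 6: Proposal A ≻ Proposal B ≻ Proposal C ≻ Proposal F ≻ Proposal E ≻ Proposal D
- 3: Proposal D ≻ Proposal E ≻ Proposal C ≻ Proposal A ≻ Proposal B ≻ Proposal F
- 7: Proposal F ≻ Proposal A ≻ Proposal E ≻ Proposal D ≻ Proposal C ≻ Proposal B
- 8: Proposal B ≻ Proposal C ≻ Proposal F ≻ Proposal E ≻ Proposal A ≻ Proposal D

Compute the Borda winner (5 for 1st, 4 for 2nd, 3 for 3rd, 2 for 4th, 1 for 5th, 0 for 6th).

Proposal C

Proposal A: 6×1 + 6×5 + 6×5 + 3×2 + 7×4 + 8×1 = 108
Proposal B: 6×0 + 6×0 + 6×4 + 3×1 + 7×0 + 8×5 = 67
Proposal C: 6×4 + 6×4 + 6×3 + 3×3 + 7×1 + 8×4 = 114
Proposal D: 6×3 + 6×1 + 6×0 + 3×5 + 7×2 + 8×0 = 53
Proposal E: 6×2 + 6×3 + 6×1 + 3×4 + 7×3 + 8×2 = 85
Proposal F: 6×5 + 6×2 + 6×2 + 3×0 + 7×5 + 8×3 = 113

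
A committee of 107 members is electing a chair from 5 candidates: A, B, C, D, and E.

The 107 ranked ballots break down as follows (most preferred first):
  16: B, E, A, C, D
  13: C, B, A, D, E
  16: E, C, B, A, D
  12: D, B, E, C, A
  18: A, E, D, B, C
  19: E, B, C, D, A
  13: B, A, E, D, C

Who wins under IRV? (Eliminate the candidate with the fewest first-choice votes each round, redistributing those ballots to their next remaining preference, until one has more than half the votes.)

Round 1: A 18, B 29, C 13, D 12, E 35. D eliminated.
Round 2: A 18, B 41, C 13, E 35. C eliminated.
Round 3: A 18, B 54, E 35. B has a majority (≥54).

B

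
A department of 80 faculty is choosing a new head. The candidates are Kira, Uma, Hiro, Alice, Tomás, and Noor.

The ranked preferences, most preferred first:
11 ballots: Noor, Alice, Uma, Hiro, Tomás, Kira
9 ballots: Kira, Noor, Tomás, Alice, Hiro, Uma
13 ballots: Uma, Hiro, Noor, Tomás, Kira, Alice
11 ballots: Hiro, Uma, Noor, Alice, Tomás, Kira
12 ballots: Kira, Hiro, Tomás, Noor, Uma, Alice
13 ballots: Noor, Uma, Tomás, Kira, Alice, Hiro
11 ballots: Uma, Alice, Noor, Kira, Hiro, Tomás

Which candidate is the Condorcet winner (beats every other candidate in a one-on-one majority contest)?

Noor

Noor vs Kira: 59–21
Noor vs Uma: 45–35
Noor vs Hiro: 44–36
Noor vs Alice: 69–11
Noor vs Tomás: 68–12
Noor beats every other candidate.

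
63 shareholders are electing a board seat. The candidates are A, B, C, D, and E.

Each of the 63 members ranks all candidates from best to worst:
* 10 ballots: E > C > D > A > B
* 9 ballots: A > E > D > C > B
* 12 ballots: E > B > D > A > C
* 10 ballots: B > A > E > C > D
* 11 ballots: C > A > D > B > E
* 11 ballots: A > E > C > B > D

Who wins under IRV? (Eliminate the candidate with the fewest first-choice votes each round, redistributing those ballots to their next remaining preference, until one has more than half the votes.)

Round 1: A 20, B 10, C 11, D 0, E 22. D eliminated.
Round 2: A 20, B 10, C 11, E 22. B eliminated.
Round 3: A 30, C 11, E 22. C eliminated.
Round 4: A 41, E 22. A has a majority (≥32).

A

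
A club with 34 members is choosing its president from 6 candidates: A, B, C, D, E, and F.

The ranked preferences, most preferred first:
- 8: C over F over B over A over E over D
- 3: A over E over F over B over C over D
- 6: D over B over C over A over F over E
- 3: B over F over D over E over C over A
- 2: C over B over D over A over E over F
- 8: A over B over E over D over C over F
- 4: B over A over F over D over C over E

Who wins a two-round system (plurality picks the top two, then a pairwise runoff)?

Round 1 first-place votes: A 11, B 7, C 10, D 6, E 0, F 0. A and C advance.
Runoff: A is ranked above C on 15 ballots, C above A on 19.

C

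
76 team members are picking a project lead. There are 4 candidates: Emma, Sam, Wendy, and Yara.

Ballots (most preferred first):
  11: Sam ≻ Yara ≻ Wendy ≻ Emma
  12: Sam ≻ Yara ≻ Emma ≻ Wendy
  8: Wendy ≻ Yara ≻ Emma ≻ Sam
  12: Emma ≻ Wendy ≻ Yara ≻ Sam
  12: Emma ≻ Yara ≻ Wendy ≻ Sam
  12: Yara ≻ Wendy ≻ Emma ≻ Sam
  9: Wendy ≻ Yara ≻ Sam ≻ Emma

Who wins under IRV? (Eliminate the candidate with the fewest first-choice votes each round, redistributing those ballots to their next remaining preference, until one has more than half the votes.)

Wendy

Round 1: Emma 24, Sam 23, Wendy 17, Yara 12. Yara eliminated.
Round 2: Emma 24, Sam 23, Wendy 29. Sam eliminated.
Round 3: Emma 36, Wendy 40. Wendy has a majority (≥39).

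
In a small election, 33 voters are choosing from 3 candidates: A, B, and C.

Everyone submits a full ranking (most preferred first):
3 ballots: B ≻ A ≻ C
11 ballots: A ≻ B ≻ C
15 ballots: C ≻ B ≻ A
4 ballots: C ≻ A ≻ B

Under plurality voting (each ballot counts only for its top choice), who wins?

C

First-place votes: A 11, B 3, C 19.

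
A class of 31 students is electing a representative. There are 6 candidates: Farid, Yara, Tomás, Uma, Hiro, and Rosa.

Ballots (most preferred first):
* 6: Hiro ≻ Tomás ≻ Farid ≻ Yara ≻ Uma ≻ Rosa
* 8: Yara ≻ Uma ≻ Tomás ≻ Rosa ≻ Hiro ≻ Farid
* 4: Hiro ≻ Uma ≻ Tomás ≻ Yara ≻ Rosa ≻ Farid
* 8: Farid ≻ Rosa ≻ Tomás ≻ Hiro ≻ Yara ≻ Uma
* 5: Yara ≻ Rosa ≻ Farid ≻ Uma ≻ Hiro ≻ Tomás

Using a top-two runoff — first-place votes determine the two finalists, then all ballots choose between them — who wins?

Hiro

Round 1 first-place votes: Farid 8, Yara 13, Tomás 0, Uma 0, Hiro 10, Rosa 0. Yara and Hiro advance.
Runoff: Yara is ranked above Hiro on 13 ballots, Hiro above Yara on 18.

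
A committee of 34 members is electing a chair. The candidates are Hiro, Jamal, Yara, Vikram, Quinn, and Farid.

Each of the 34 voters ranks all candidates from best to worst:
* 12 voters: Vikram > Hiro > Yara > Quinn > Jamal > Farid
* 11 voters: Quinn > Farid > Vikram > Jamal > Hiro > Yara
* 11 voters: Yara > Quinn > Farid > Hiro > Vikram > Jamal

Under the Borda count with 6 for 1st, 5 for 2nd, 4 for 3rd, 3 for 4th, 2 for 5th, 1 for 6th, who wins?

Quinn

Hiro: 12×5 + 11×2 + 11×3 = 115
Jamal: 12×2 + 11×3 + 11×1 = 68
Yara: 12×4 + 11×1 + 11×6 = 125
Vikram: 12×6 + 11×4 + 11×2 = 138
Quinn: 12×3 + 11×6 + 11×5 = 157
Farid: 12×1 + 11×5 + 11×4 = 111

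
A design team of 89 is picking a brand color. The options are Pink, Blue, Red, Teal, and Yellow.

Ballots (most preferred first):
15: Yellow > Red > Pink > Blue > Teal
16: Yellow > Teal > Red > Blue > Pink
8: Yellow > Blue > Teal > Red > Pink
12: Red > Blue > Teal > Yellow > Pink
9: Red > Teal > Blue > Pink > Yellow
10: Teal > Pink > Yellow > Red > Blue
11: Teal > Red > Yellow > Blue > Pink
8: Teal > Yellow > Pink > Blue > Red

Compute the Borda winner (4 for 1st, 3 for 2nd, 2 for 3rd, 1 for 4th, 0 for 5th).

Yellow

Pink: 15×2 + 16×0 + 8×0 + 12×0 + 9×1 + 10×3 + 11×0 + 8×2 = 85
Blue: 15×1 + 16×1 + 8×3 + 12×3 + 9×2 + 10×0 + 11×1 + 8×1 = 128
Red: 15×3 + 16×2 + 8×1 + 12×4 + 9×4 + 10×1 + 11×3 + 8×0 = 212
Teal: 15×0 + 16×3 + 8×2 + 12×2 + 9×3 + 10×4 + 11×4 + 8×4 = 231
Yellow: 15×4 + 16×4 + 8×4 + 12×1 + 9×0 + 10×2 + 11×2 + 8×3 = 234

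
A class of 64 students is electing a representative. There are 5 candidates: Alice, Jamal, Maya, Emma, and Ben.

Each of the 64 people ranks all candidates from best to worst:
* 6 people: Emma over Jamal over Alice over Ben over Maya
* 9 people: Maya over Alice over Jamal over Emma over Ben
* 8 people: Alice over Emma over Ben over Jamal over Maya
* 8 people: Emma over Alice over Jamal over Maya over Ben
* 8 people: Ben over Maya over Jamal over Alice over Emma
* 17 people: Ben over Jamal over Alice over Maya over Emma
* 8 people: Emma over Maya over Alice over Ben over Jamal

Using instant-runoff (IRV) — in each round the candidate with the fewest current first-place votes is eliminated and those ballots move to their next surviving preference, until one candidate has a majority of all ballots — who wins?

Round 1: Alice 8, Jamal 0, Maya 9, Emma 22, Ben 25. Jamal eliminated.
Round 2: Alice 8, Maya 9, Emma 22, Ben 25. Alice eliminated.
Round 3: Maya 9, Emma 30, Ben 25. Maya eliminated.
Round 4: Emma 39, Ben 25. Emma has a majority (≥33).

Emma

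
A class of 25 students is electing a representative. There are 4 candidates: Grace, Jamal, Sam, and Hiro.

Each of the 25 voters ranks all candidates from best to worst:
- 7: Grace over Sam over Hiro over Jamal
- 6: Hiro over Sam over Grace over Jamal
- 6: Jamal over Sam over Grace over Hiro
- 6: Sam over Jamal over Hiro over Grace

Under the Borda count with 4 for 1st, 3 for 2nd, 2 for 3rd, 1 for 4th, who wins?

Grace: 7×4 + 6×2 + 6×2 + 6×1 = 58
Jamal: 7×1 + 6×1 + 6×4 + 6×3 = 55
Sam: 7×3 + 6×3 + 6×3 + 6×4 = 81
Hiro: 7×2 + 6×4 + 6×1 + 6×2 = 56

Sam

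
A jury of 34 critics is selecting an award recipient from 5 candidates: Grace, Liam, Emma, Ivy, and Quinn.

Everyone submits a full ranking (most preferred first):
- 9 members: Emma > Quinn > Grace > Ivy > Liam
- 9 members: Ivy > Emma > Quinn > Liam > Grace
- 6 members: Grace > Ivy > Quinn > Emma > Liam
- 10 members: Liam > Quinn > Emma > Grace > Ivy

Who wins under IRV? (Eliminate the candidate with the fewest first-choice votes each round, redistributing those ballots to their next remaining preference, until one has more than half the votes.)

Ivy

Round 1: Grace 6, Liam 10, Emma 9, Ivy 9, Quinn 0. Quinn eliminated.
Round 2: Grace 6, Liam 10, Emma 9, Ivy 9. Grace eliminated.
Round 3: Liam 10, Emma 9, Ivy 15. Emma eliminated.
Round 4: Liam 10, Ivy 24. Ivy has a majority (≥18).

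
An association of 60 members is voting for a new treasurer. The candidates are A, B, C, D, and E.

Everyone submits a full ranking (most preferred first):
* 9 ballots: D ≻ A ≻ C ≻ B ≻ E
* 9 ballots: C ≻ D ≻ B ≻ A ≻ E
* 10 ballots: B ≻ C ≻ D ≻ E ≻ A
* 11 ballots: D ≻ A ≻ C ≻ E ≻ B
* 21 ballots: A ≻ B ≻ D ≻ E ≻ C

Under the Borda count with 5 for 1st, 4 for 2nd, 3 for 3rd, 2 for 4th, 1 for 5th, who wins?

A: 9×4 + 9×2 + 10×1 + 11×4 + 21×5 = 213
B: 9×2 + 9×3 + 10×5 + 11×1 + 21×4 = 190
C: 9×3 + 9×5 + 10×4 + 11×3 + 21×1 = 166
D: 9×5 + 9×4 + 10×3 + 11×5 + 21×3 = 229
E: 9×1 + 9×1 + 10×2 + 11×2 + 21×2 = 102

D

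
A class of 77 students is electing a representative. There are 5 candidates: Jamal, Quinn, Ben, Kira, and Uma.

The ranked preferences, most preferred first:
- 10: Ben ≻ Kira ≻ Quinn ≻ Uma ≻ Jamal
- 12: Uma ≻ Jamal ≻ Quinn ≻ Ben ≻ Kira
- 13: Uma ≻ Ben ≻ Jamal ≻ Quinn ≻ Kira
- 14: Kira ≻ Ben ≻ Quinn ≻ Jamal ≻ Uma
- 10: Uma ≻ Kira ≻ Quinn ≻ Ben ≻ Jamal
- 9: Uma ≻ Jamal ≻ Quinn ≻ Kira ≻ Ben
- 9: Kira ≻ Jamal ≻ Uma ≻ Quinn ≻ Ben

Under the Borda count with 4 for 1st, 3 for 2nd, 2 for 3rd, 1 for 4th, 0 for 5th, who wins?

Uma

Jamal: 10×0 + 12×3 + 13×2 + 14×1 + 10×0 + 9×3 + 9×3 = 130
Quinn: 10×2 + 12×2 + 13×1 + 14×2 + 10×2 + 9×2 + 9×1 = 132
Ben: 10×4 + 12×1 + 13×3 + 14×3 + 10×1 + 9×0 + 9×0 = 143
Kira: 10×3 + 12×0 + 13×0 + 14×4 + 10×3 + 9×1 + 9×4 = 161
Uma: 10×1 + 12×4 + 13×4 + 14×0 + 10×4 + 9×4 + 9×2 = 204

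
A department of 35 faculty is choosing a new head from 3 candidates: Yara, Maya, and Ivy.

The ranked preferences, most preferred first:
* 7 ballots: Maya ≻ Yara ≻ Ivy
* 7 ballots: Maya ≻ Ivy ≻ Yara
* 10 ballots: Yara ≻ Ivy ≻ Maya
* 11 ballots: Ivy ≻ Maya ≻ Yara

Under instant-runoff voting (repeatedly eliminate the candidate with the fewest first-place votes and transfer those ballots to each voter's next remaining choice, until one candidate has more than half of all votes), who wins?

Round 1: Yara 10, Maya 14, Ivy 11. Yara eliminated.
Round 2: Maya 14, Ivy 21. Ivy has a majority (≥18).

Ivy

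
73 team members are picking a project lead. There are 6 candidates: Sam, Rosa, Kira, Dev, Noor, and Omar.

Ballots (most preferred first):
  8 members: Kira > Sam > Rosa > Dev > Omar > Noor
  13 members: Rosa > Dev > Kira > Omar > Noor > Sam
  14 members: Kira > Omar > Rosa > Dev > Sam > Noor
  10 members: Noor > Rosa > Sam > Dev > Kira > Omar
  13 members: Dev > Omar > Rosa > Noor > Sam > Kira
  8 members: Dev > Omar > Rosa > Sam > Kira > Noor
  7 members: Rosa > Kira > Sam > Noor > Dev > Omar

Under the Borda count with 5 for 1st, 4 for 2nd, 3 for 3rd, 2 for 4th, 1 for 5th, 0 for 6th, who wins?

Sam: 8×4 + 13×0 + 14×1 + 10×3 + 13×1 + 8×2 + 7×3 = 126
Rosa: 8×3 + 13×5 + 14×3 + 10×4 + 13×3 + 8×3 + 7×5 = 269
Kira: 8×5 + 13×3 + 14×5 + 10×1 + 13×0 + 8×1 + 7×4 = 195
Dev: 8×2 + 13×4 + 14×2 + 10×2 + 13×5 + 8×5 + 7×1 = 228
Noor: 8×0 + 13×1 + 14×0 + 10×5 + 13×2 + 8×0 + 7×2 = 103
Omar: 8×1 + 13×2 + 14×4 + 10×0 + 13×4 + 8×4 + 7×0 = 174

Rosa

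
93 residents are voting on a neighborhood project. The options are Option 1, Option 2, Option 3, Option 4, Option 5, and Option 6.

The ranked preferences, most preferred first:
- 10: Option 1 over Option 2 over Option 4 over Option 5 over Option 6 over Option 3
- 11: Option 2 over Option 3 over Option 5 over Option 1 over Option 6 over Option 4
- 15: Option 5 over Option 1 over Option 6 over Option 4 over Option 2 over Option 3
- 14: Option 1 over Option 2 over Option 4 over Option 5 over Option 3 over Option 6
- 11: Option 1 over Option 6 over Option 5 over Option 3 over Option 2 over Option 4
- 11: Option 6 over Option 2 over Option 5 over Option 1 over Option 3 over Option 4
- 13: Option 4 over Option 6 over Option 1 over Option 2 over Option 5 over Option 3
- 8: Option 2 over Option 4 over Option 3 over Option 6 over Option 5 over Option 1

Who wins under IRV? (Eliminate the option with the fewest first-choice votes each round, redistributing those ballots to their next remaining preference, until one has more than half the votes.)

Round 1: Option 1 35, Option 2 19, Option 3 0, Option 4 13, Option 5 15, Option 6 11. Option 3 eliminated.
Round 2: Option 1 35, Option 2 19, Option 4 13, Option 5 15, Option 6 11. Option 6 eliminated.
Round 3: Option 1 35, Option 2 30, Option 4 13, Option 5 15. Option 4 eliminated.
Round 4: Option 1 48, Option 2 30, Option 5 15. Option 1 has a majority (≥47).

Option 1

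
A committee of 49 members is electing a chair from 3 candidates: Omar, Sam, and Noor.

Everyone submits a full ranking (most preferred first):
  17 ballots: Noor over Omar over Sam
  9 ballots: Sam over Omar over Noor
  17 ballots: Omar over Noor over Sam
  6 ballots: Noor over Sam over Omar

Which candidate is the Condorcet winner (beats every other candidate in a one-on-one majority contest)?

Omar

Omar vs Sam: 34–15
Omar vs Noor: 26–23
Omar beats every other candidate.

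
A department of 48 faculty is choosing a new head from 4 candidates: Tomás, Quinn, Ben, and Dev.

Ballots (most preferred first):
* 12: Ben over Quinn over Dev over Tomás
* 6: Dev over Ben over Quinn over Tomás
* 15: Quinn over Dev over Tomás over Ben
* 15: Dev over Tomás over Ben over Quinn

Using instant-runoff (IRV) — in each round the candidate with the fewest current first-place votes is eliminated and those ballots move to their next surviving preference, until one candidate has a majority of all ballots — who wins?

Round 1: Tomás 0, Quinn 15, Ben 12, Dev 21. Tomás eliminated.
Round 2: Quinn 15, Ben 12, Dev 21. Ben eliminated.
Round 3: Quinn 27, Dev 21. Quinn has a majority (≥25).

Quinn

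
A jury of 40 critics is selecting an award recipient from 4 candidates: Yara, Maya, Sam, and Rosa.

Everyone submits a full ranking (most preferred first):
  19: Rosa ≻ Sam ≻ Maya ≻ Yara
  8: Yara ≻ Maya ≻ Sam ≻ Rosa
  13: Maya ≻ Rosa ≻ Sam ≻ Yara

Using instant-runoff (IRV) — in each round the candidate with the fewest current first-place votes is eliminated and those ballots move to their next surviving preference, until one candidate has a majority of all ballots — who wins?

Round 1: Yara 8, Maya 13, Sam 0, Rosa 19. Sam eliminated.
Round 2: Yara 8, Maya 13, Rosa 19. Yara eliminated.
Round 3: Maya 21, Rosa 19. Maya has a majority (≥21).

Maya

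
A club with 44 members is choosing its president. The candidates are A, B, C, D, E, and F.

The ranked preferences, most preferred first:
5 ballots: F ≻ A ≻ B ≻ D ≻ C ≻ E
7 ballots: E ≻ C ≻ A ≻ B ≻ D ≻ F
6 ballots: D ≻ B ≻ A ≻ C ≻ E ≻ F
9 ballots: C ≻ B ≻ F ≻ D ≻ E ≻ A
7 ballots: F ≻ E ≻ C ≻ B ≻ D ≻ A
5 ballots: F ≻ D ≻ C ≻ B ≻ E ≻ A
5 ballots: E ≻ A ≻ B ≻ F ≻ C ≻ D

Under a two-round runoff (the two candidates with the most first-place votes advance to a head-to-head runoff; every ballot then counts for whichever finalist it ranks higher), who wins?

F

Round 1 first-place votes: A 0, B 0, C 9, D 6, E 12, F 17. F and E advance.
Runoff: F is ranked above E on 26 ballots, E above F on 18.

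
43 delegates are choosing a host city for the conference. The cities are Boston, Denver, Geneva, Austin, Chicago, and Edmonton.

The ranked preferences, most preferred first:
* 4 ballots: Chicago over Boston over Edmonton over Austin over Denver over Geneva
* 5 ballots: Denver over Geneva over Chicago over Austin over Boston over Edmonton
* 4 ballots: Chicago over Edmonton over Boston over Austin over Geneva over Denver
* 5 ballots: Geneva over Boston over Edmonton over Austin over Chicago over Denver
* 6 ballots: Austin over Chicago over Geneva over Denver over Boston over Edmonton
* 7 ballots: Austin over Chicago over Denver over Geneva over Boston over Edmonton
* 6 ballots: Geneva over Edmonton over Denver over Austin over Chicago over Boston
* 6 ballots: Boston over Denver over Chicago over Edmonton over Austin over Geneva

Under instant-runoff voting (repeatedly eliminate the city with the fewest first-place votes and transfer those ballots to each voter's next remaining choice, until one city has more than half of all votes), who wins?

Chicago

Round 1: Boston 6, Denver 5, Geneva 11, Austin 13, Chicago 8, Edmonton 0. Edmonton eliminated.
Round 2: Boston 6, Denver 5, Geneva 11, Austin 13, Chicago 8. Denver eliminated.
Round 3: Boston 6, Geneva 16, Austin 13, Chicago 8. Boston eliminated.
Round 4: Geneva 16, Austin 13, Chicago 14. Austin eliminated.
Round 5: Geneva 16, Chicago 27. Chicago has a majority (≥22).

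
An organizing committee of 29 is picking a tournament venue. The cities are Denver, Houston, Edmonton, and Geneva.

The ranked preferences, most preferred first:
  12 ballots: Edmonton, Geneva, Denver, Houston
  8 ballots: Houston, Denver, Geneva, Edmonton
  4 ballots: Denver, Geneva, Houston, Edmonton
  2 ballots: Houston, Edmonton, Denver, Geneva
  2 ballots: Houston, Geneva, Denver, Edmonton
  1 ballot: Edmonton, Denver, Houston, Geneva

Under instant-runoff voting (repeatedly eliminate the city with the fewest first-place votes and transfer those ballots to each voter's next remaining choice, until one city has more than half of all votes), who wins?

Houston

Round 1: Denver 4, Houston 12, Edmonton 13, Geneva 0. Geneva eliminated.
Round 2: Denver 4, Houston 12, Edmonton 13. Denver eliminated.
Round 3: Houston 16, Edmonton 13. Houston has a majority (≥15).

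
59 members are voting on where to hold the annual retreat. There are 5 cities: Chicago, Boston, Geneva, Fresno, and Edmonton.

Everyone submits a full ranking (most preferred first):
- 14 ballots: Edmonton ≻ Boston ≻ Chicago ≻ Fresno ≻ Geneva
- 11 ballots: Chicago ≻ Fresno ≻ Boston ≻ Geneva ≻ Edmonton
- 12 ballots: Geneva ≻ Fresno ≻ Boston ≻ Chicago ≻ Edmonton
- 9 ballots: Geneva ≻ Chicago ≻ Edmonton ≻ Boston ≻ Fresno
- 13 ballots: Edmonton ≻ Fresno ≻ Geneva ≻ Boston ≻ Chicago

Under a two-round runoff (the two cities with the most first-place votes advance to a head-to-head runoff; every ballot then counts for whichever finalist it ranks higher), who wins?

Round 1 first-place votes: Chicago 11, Boston 0, Geneva 21, Fresno 0, Edmonton 27. Edmonton and Geneva advance.
Runoff: Edmonton is ranked above Geneva on 27 ballots, Geneva above Edmonton on 32.

Geneva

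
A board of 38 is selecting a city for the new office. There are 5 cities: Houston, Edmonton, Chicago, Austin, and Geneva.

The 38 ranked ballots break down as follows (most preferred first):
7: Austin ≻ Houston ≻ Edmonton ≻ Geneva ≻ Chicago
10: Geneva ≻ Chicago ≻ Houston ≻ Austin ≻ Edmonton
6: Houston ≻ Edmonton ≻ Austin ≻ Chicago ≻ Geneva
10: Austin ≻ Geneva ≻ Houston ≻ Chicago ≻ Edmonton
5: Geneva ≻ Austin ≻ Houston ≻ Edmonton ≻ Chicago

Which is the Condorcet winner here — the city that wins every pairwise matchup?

Austin vs Houston: 22–16
Austin vs Edmonton: 32–6
Austin vs Chicago: 28–10
Austin vs Geneva: 23–15
Austin beats every other city.

Austin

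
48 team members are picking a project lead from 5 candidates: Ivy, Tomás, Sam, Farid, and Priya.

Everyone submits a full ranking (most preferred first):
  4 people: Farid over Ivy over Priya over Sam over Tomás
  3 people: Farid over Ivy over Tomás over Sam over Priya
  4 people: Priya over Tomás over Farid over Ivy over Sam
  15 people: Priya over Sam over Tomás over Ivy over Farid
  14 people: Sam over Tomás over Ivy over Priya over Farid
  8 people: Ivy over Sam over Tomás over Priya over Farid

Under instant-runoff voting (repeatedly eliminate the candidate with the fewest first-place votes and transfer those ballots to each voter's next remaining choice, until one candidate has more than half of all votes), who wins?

Round 1: Ivy 8, Tomás 0, Sam 14, Farid 7, Priya 19. Tomás eliminated.
Round 2: Ivy 8, Sam 14, Farid 7, Priya 19. Farid eliminated.
Round 3: Ivy 15, Sam 14, Priya 19. Sam eliminated.
Round 4: Ivy 29, Priya 19. Ivy has a majority (≥25).

Ivy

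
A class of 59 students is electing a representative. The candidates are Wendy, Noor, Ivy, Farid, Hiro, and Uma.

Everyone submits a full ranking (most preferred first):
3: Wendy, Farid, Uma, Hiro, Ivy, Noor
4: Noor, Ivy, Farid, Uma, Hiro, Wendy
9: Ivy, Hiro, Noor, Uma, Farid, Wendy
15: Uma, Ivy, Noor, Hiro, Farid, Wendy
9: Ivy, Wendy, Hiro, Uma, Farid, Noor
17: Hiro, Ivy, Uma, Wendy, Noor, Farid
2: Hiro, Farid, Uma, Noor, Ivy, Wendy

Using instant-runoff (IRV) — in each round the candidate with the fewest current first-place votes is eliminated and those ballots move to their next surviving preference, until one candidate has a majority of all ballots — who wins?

Ivy

Round 1: Wendy 3, Noor 4, Ivy 18, Farid 0, Hiro 19, Uma 15. Farid eliminated.
Round 2: Wendy 3, Noor 4, Ivy 18, Hiro 19, Uma 15. Wendy eliminated.
Round 3: Noor 4, Ivy 18, Hiro 19, Uma 18. Noor eliminated.
Round 4: Ivy 22, Hiro 19, Uma 18. Uma eliminated.
Round 5: Ivy 37, Hiro 22. Ivy has a majority (≥30).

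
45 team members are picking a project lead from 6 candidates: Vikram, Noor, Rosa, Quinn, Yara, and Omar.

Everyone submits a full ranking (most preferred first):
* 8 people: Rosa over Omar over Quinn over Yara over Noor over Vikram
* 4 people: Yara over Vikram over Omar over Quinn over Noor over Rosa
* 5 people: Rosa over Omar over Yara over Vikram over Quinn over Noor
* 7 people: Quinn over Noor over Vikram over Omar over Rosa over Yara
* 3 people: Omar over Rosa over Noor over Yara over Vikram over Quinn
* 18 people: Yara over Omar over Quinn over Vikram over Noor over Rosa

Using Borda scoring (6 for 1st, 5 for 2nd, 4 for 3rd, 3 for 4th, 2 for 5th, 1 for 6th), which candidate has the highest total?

Omar

Vikram: 8×1 + 4×5 + 5×3 + 7×4 + 3×2 + 18×3 = 131
Noor: 8×2 + 4×2 + 5×1 + 7×5 + 3×4 + 18×2 = 112
Rosa: 8×6 + 4×1 + 5×6 + 7×2 + 3×5 + 18×1 = 129
Quinn: 8×4 + 4×3 + 5×2 + 7×6 + 3×1 + 18×4 = 171
Yara: 8×3 + 4×6 + 5×4 + 7×1 + 3×3 + 18×6 = 192
Omar: 8×5 + 4×4 + 5×5 + 7×3 + 3×6 + 18×5 = 210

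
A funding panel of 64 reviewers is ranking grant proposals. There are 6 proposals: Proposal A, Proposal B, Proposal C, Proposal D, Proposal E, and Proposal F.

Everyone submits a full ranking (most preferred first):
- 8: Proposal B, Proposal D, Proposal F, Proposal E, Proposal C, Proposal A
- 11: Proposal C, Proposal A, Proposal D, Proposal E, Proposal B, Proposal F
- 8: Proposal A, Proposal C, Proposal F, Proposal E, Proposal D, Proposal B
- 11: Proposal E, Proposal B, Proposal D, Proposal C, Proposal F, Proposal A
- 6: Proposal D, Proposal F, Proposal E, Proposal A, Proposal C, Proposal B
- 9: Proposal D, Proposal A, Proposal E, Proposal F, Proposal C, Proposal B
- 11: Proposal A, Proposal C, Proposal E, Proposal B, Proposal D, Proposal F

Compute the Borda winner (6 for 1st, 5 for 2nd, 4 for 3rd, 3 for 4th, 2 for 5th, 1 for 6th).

Proposal A: 8×1 + 11×5 + 8×6 + 11×1 + 6×3 + 9×5 + 11×6 = 251
Proposal B: 8×6 + 11×2 + 8×1 + 11×5 + 6×1 + 9×1 + 11×3 = 181
Proposal C: 8×2 + 11×6 + 8×5 + 11×3 + 6×2 + 9×2 + 11×5 = 240
Proposal D: 8×5 + 11×4 + 8×2 + 11×4 + 6×6 + 9×6 + 11×2 = 256
Proposal E: 8×3 + 11×3 + 8×3 + 11×6 + 6×4 + 9×4 + 11×4 = 251
Proposal F: 8×4 + 11×1 + 8×4 + 11×2 + 6×5 + 9×3 + 11×1 = 165

Proposal D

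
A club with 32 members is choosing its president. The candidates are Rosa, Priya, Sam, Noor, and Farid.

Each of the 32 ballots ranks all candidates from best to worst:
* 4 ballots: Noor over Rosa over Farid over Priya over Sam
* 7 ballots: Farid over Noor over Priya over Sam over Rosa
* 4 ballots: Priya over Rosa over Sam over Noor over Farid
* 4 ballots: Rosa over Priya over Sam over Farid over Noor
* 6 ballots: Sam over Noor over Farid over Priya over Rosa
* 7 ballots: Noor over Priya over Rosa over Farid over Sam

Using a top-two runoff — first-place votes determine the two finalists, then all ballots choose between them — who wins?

Round 1 first-place votes: Rosa 4, Priya 4, Sam 6, Noor 11, Farid 7. Noor and Farid advance.
Runoff: Noor is ranked above Farid on 21 ballots, Farid above Noor on 11.

Noor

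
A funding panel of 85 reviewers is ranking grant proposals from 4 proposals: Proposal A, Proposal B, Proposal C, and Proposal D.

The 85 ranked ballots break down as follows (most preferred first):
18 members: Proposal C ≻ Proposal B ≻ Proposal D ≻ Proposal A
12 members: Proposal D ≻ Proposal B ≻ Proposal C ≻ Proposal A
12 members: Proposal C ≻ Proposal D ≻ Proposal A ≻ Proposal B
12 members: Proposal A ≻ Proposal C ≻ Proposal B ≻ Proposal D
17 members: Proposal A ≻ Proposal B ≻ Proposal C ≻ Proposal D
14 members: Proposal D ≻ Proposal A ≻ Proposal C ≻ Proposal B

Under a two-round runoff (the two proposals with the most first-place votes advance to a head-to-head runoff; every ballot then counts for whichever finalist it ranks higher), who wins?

Round 1 first-place votes: Proposal A 29, Proposal B 0, Proposal C 30, Proposal D 26. Proposal C and Proposal A advance.
Runoff: Proposal C is ranked above Proposal A on 42 ballots, Proposal A above Proposal C on 43.

Proposal A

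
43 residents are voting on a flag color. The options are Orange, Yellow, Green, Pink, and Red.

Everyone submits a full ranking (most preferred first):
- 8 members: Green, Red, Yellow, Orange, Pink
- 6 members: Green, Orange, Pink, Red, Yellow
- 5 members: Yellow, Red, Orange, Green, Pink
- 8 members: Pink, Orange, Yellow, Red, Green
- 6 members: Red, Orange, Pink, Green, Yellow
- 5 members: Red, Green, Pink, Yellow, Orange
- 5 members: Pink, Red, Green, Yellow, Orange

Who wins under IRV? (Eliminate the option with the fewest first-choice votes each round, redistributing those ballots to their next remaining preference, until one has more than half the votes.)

Red

Round 1: Orange 0, Yellow 5, Green 14, Pink 13, Red 11. Orange eliminated.
Round 2: Yellow 5, Green 14, Pink 13, Red 11. Yellow eliminated.
Round 3: Green 14, Pink 13, Red 16. Pink eliminated.
Round 4: Green 14, Red 29. Red has a majority (≥22).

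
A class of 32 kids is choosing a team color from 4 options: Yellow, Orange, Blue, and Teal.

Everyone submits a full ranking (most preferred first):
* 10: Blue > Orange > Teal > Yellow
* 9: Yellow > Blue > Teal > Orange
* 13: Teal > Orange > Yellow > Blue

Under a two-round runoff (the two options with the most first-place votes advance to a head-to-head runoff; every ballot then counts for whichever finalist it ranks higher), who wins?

Blue

Round 1 first-place votes: Yellow 9, Orange 0, Blue 10, Teal 13. Teal and Blue advance.
Runoff: Teal is ranked above Blue on 13 ballots, Blue above Teal on 19.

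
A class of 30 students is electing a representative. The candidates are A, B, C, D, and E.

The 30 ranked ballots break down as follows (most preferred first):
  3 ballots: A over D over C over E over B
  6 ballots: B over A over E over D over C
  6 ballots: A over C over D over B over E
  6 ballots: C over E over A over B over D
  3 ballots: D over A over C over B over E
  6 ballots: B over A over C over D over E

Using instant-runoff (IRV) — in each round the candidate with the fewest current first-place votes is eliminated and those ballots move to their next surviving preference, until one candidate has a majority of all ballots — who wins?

Round 1: A 9, B 12, C 6, D 3, E 0. E eliminated.
Round 2: A 9, B 12, C 6, D 3. D eliminated.
Round 3: A 12, B 12, C 6. C eliminated.
Round 4: A 18, B 12. A has a majority (≥16).

A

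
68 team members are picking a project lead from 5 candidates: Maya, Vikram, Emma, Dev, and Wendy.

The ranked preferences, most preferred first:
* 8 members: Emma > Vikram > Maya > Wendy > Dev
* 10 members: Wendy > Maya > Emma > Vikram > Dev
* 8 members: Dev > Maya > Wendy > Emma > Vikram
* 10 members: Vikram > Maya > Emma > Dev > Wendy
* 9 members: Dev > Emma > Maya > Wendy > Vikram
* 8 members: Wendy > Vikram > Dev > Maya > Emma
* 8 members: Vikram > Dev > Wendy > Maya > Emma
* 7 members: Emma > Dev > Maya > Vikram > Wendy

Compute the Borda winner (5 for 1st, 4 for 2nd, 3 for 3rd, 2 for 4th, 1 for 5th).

Maya

Maya: 8×3 + 10×4 + 8×4 + 10×4 + 9×3 + 8×2 + 8×2 + 7×3 = 216
Vikram: 8×4 + 10×2 + 8×1 + 10×5 + 9×1 + 8×4 + 8×5 + 7×2 = 205
Emma: 8×5 + 10×3 + 8×2 + 10×3 + 9×4 + 8×1 + 8×1 + 7×5 = 203
Dev: 8×1 + 10×1 + 8×5 + 10×2 + 9×5 + 8×3 + 8×4 + 7×4 = 207
Wendy: 8×2 + 10×5 + 8×3 + 10×1 + 9×2 + 8×5 + 8×3 + 7×1 = 189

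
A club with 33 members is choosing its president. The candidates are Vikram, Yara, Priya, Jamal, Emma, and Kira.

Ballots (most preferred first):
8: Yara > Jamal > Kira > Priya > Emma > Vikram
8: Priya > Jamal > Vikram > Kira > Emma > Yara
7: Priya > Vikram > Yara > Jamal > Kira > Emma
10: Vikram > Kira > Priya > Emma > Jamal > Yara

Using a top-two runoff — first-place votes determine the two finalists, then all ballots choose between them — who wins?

Round 1 first-place votes: Vikram 10, Yara 8, Priya 15, Jamal 0, Emma 0, Kira 0. Priya and Vikram advance.
Runoff: Priya is ranked above Vikram on 23 ballots, Vikram above Priya on 10.

Priya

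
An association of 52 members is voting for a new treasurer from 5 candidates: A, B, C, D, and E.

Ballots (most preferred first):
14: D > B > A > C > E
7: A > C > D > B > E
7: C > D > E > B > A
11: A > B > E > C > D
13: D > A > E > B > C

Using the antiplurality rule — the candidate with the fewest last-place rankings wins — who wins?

Last-place votes: A 7, B 0, C 13, D 11, E 21.

B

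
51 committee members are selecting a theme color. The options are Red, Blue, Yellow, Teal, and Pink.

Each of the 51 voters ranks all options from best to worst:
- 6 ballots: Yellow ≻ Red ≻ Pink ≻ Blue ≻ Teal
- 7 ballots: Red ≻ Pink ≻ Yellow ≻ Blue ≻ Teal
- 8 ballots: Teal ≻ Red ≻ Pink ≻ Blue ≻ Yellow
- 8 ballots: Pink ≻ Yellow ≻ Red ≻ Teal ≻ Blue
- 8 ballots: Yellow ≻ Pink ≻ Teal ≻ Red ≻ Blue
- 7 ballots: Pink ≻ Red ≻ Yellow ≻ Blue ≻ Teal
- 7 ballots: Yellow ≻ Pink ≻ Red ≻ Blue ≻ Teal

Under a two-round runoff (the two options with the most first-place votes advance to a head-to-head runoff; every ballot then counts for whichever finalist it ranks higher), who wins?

Pink

Round 1 first-place votes: Red 7, Blue 0, Yellow 21, Teal 8, Pink 15. Yellow and Pink advance.
Runoff: Yellow is ranked above Pink on 21 ballots, Pink above Yellow on 30.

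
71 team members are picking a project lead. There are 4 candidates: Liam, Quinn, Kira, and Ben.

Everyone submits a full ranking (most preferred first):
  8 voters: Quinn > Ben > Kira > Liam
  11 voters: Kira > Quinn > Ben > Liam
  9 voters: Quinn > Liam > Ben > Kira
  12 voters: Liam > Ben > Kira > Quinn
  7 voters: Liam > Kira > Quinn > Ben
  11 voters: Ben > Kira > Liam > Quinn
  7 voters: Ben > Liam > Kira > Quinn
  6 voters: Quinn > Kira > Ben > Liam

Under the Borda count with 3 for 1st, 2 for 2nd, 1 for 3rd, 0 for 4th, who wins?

Ben

Liam: 8×0 + 11×0 + 9×2 + 12×3 + 7×3 + 11×1 + 7×2 + 6×0 = 100
Quinn: 8×3 + 11×2 + 9×3 + 12×0 + 7×1 + 11×0 + 7×0 + 6×3 = 98
Kira: 8×1 + 11×3 + 9×0 + 12×1 + 7×2 + 11×2 + 7×1 + 6×2 = 108
Ben: 8×2 + 11×1 + 9×1 + 12×2 + 7×0 + 11×3 + 7×3 + 6×1 = 120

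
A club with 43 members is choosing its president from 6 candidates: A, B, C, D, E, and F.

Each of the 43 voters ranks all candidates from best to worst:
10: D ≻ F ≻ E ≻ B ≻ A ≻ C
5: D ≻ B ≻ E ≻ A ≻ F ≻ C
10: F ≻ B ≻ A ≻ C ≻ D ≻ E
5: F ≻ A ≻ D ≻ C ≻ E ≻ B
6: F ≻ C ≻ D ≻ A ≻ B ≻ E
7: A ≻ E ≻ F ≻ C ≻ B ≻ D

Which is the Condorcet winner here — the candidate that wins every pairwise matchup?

F

F vs A: 31–12
F vs B: 38–5
F vs C: 43–0
F vs D: 28–15
F vs E: 31–12
F beats every other candidate.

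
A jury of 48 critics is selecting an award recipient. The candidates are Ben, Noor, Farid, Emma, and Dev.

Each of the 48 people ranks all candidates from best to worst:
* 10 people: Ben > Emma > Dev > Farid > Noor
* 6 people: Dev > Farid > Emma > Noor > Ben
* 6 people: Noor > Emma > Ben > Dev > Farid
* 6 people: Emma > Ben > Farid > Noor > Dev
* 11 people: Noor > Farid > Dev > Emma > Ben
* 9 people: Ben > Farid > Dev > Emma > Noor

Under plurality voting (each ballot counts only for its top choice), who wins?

First-place votes: Ben 19, Noor 17, Farid 0, Emma 6, Dev 6.

Ben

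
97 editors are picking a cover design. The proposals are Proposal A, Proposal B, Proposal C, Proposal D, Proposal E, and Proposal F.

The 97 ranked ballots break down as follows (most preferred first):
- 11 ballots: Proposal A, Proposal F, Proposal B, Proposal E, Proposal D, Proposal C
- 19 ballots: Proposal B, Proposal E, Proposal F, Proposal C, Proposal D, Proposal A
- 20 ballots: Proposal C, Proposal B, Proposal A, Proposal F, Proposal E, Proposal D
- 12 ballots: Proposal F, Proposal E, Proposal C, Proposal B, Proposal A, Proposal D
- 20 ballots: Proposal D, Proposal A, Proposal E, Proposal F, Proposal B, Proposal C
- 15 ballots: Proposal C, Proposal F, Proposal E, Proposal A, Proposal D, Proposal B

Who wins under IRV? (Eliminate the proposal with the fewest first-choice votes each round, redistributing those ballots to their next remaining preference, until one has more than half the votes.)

Round 1: Proposal A 11, Proposal B 19, Proposal C 35, Proposal D 20, Proposal E 0, Proposal F 12. Proposal E eliminated.
Round 2: Proposal A 11, Proposal B 19, Proposal C 35, Proposal D 20, Proposal F 12. Proposal A eliminated.
Round 3: Proposal B 19, Proposal C 35, Proposal D 20, Proposal F 23. Proposal B eliminated.
Round 4: Proposal C 35, Proposal D 20, Proposal F 42. Proposal D eliminated.
Round 5: Proposal C 35, Proposal F 62. Proposal F has a majority (≥49).

Proposal F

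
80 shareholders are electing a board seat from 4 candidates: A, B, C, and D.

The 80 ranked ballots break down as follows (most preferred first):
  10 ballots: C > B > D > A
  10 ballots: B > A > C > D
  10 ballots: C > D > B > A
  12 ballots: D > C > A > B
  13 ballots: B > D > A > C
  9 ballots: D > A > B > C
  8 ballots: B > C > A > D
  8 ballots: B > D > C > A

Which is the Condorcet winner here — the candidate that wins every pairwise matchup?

B vs A: 59–21
B vs C: 48–32
B vs D: 49–31
B beats every other candidate.

B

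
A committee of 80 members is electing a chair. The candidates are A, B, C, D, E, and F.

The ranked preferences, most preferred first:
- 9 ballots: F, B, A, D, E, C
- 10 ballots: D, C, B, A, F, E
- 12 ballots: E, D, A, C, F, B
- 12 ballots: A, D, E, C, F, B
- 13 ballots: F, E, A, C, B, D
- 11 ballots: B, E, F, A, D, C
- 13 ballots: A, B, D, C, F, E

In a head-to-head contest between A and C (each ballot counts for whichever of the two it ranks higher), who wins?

A

A is ranked above C on 70 ballots; C above A on 10.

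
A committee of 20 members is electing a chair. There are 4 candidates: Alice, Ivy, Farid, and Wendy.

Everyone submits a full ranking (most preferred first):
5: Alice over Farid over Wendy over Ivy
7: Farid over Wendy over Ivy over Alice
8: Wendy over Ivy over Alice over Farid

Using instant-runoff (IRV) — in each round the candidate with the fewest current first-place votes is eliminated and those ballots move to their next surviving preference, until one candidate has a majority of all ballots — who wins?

Farid

Round 1: Alice 5, Ivy 0, Farid 7, Wendy 8. Ivy eliminated.
Round 2: Alice 5, Farid 7, Wendy 8. Alice eliminated.
Round 3: Farid 12, Wendy 8. Farid has a majority (≥11).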